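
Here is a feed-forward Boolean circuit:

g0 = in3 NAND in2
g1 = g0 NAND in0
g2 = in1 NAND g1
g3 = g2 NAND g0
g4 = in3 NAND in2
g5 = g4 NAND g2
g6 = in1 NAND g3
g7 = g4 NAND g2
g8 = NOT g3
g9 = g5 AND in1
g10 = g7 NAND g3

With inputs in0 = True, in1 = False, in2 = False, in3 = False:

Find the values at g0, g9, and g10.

g0 = in3 NAND in2 = False NAND False = True
g1 = g0 NAND in0 = True NAND True = False
g2 = in1 NAND g1 = False NAND False = True
g3 = g2 NAND g0 = True NAND True = False
g4 = in3 NAND in2 = False NAND False = True
g5 = g4 NAND g2 = True NAND True = False
g7 = g4 NAND g2 = True NAND True = False
g9 = g5 AND in1 = False AND False = False
g10 = g7 NAND g3 = False NAND False = True

g0 = True, g9 = False, g10 = True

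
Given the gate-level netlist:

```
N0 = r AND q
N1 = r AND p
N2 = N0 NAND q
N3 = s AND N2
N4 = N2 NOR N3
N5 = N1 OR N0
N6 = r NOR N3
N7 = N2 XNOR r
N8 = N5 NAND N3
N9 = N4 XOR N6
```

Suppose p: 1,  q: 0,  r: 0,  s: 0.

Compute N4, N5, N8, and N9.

N0 = r AND q = 0 AND 0 = 0
N1 = r AND p = 0 AND 1 = 0
N2 = N0 NAND q = 0 NAND 0 = 1
N3 = s AND N2 = 0 AND 1 = 0
N4 = N2 NOR N3 = 1 NOR 0 = 0
N5 = N1 OR N0 = 0 OR 0 = 0
N6 = r NOR N3 = 0 NOR 0 = 1
N8 = N5 NAND N3 = 0 NAND 0 = 1
N9 = N4 XOR N6 = 0 XOR 1 = 1

N4 = 0, N5 = 0, N8 = 1, N9 = 1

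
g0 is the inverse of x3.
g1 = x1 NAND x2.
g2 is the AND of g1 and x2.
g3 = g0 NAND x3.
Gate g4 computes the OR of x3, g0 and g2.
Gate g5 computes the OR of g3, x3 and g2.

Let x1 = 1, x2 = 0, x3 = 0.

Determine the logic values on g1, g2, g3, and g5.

g0 = NOT x3 = NOT 0 = 1
g1 = x1 NAND x2 = 1 NAND 0 = 1
g2 = g1 AND x2 = 1 AND 0 = 0
g3 = g0 NAND x3 = 1 NAND 0 = 1
g5 = g3 OR x3 OR g2 = 1 OR 0 OR 0 = 1

g1 = 1; g2 = 0; g3 = 1; g5 = 1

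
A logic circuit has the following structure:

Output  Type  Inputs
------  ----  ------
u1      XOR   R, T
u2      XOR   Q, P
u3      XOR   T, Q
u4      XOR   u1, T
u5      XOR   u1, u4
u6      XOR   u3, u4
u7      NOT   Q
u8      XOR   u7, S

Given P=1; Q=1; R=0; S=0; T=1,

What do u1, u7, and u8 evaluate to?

u1 = R XOR T = 0 XOR 1 = 1
u7 = NOT Q = NOT 1 = 0
u8 = u7 XOR S = 0 XOR 0 = 0

u1 = 1, u7 = 0, u8 = 0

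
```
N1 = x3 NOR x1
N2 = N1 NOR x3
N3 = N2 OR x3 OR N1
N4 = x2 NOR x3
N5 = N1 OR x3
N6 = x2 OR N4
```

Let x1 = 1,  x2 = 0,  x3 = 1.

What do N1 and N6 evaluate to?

N1 = 0; N6 = 0

N1 = x3 NOR x1 = 1 NOR 1 = 0
N4 = x2 NOR x3 = 0 NOR 1 = 0
N6 = x2 OR N4 = 0 OR 0 = 0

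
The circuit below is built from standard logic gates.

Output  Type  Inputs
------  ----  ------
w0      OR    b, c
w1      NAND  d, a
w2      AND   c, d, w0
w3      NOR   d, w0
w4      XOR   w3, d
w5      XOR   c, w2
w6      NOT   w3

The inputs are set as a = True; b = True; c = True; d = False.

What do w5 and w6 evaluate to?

w5 = True  w6 = True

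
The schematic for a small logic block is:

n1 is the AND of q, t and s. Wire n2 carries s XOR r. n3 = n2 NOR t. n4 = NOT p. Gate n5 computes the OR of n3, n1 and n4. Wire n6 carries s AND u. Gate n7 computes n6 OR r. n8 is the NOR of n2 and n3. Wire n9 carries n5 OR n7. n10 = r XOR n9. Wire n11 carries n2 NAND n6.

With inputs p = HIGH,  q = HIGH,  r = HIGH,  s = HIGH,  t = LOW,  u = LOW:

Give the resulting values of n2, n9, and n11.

n2 = LOW; n9 = HIGH; n11 = HIGH

n1 = q AND t AND s = HIGH AND LOW AND HIGH = LOW
n2 = s XOR r = HIGH XOR HIGH = LOW
n3 = n2 NOR t = LOW NOR LOW = HIGH
n4 = NOT p = NOT HIGH = LOW
n5 = n3 OR n1 OR n4 = HIGH OR LOW OR LOW = HIGH
n6 = s AND u = HIGH AND LOW = LOW
n7 = n6 OR r = LOW OR HIGH = HIGH
n9 = n5 OR n7 = HIGH OR HIGH = HIGH
n11 = n2 NAND n6 = LOW NAND LOW = HIGH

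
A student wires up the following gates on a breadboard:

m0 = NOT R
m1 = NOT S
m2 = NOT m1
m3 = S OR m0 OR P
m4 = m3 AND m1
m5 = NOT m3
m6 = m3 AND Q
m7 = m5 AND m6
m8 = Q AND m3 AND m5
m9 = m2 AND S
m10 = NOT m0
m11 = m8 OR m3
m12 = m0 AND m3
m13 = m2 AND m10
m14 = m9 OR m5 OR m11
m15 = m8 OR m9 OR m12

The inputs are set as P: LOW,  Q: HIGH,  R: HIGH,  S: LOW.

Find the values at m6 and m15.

m6 = LOW, m15 = LOW

m0 = NOT R = NOT HIGH = LOW
m1 = NOT S = NOT LOW = HIGH
m2 = NOT m1 = NOT HIGH = LOW
m3 = S OR m0 OR P = LOW OR LOW OR LOW = LOW
m5 = NOT m3 = NOT LOW = HIGH
m6 = m3 AND Q = LOW AND HIGH = LOW
m8 = Q AND m3 AND m5 = HIGH AND LOW AND HIGH = LOW
m9 = m2 AND S = LOW AND LOW = LOW
m12 = m0 AND m3 = LOW AND LOW = LOW
m15 = m8 OR m9 OR m12 = LOW OR LOW OR LOW = LOW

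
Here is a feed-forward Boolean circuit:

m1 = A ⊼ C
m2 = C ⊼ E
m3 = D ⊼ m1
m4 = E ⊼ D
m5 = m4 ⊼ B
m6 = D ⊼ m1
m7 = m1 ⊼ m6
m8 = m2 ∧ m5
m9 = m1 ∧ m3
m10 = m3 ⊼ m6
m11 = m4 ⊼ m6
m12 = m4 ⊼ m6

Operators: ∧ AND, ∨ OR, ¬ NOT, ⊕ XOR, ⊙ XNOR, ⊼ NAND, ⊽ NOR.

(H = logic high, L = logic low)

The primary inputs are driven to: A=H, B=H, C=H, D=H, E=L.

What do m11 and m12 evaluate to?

m11 = L  m12 = L

m1 = A NAND C = H NAND H = L
m4 = E NAND D = L NAND H = H
m6 = D NAND m1 = H NAND L = H
m11 = m4 NAND m6 = H NAND H = L
m12 = m4 NAND m6 = H NAND H = L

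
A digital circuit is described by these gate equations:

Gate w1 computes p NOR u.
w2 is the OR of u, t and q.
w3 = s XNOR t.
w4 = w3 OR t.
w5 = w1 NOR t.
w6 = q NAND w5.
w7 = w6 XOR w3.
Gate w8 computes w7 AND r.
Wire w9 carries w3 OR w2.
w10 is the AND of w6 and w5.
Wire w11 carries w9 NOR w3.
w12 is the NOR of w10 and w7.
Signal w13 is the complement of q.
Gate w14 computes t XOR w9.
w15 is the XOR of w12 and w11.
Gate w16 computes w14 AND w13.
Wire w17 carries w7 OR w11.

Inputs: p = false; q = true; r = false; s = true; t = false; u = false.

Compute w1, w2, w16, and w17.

w1 = true; w2 = true; w16 = false; w17 = true

w1 = p NOR u = false NOR false = true
w2 = u OR t OR q = false OR false OR true = true
w3 = s XNOR t = true XNOR false = false
w5 = w1 NOR t = true NOR false = false
w6 = q NAND w5 = true NAND false = true
w7 = w6 XOR w3 = true XOR false = true
w9 = w3 OR w2 = false OR true = true
w11 = w9 NOR w3 = true NOR false = false
w13 = NOT q = NOT true = false
w14 = t XOR w9 = false XOR true = true
w16 = w14 AND w13 = true AND false = false
w17 = w7 OR w11 = true OR false = true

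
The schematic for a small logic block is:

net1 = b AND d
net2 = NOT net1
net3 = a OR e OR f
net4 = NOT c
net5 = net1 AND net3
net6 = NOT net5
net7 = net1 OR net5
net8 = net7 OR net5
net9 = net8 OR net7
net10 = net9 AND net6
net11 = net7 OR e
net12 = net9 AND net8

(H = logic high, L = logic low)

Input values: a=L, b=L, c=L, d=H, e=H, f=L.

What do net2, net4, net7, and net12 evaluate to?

net2 = H; net4 = H; net7 = L; net12 = L

net1 = b AND d = L AND H = L
net2 = NOT net1 = NOT L = H
net3 = a OR e OR f = L OR H OR L = H
net4 = NOT c = NOT L = H
net5 = net1 AND net3 = L AND H = L
net7 = net1 OR net5 = L OR L = L
net8 = net7 OR net5 = L OR L = L
net9 = net8 OR net7 = L OR L = L
net12 = net9 AND net8 = L AND L = L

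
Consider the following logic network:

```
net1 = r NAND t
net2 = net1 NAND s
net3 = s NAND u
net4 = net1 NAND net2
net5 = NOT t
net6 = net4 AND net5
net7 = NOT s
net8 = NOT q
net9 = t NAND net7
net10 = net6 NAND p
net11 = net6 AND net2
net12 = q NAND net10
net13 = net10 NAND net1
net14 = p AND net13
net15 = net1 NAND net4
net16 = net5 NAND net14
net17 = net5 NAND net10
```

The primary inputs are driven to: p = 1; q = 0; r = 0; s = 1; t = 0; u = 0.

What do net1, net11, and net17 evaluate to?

net1 = 1  net11 = 0  net17 = 1

net1 = r NAND t = 0 NAND 0 = 1
net2 = net1 NAND s = 1 NAND 1 = 0
net4 = net1 NAND net2 = 1 NAND 0 = 1
net5 = NOT t = NOT 0 = 1
net6 = net4 AND net5 = 1 AND 1 = 1
net10 = net6 NAND p = 1 NAND 1 = 0
net11 = net6 AND net2 = 1 AND 0 = 0
net17 = net5 NAND net10 = 1 NAND 0 = 1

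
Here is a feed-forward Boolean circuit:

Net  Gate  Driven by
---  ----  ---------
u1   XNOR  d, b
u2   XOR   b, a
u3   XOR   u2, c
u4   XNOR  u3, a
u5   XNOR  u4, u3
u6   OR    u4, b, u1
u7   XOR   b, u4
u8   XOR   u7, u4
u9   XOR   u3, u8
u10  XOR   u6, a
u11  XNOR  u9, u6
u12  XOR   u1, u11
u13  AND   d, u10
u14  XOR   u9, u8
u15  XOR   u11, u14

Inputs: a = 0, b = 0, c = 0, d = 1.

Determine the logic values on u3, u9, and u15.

u1 = d XNOR b = 1 XNOR 0 = 0
u2 = b XOR a = 0 XOR 0 = 0
u3 = u2 XOR c = 0 XOR 0 = 0
u4 = u3 XNOR a = 0 XNOR 0 = 1
u6 = u4 OR b OR u1 = 1 OR 0 OR 0 = 1
u7 = b XOR u4 = 0 XOR 1 = 1
u8 = u7 XOR u4 = 1 XOR 1 = 0
u9 = u3 XOR u8 = 0 XOR 0 = 0
u11 = u9 XNOR u6 = 0 XNOR 1 = 0
u14 = u9 XOR u8 = 0 XOR 0 = 0
u15 = u11 XOR u14 = 0 XOR 0 = 0

u3 = 0; u9 = 0; u15 = 0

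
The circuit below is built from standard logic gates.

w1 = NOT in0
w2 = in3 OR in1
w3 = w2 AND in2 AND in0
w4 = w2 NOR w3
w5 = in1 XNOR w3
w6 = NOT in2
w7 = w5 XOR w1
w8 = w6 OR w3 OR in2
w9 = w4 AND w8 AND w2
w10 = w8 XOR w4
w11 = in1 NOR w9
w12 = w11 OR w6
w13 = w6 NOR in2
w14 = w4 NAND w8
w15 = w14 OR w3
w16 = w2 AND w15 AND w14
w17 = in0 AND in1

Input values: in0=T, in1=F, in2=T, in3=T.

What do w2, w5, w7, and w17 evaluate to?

w1 = NOT in0 = NOT T = F
w2 = in3 OR in1 = T OR F = T
w3 = w2 AND in2 AND in0 = T AND T AND T = T
w5 = in1 XNOR w3 = F XNOR T = F
w7 = w5 XOR w1 = F XOR F = F
w17 = in0 AND in1 = T AND F = F

w2 = T; w5 = F; w7 = F; w17 = F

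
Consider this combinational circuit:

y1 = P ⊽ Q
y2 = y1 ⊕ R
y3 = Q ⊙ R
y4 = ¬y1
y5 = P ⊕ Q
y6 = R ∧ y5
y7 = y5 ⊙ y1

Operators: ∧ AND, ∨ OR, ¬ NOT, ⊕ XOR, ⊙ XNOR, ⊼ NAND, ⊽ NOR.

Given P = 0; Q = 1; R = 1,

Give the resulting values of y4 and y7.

y4 = 1  y7 = 0

y1 = P NOR Q = 0 NOR 1 = 0
y4 = NOT y1 = NOT 0 = 1
y5 = P XOR Q = 0 XOR 1 = 1
y7 = y5 XNOR y1 = 1 XNOR 0 = 0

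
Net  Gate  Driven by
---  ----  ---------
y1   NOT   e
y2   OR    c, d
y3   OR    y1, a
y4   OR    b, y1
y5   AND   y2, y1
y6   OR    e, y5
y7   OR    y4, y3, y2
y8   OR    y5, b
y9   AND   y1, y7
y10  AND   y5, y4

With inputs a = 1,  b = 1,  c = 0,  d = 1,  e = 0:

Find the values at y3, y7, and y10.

y3 = 1; y7 = 1; y10 = 1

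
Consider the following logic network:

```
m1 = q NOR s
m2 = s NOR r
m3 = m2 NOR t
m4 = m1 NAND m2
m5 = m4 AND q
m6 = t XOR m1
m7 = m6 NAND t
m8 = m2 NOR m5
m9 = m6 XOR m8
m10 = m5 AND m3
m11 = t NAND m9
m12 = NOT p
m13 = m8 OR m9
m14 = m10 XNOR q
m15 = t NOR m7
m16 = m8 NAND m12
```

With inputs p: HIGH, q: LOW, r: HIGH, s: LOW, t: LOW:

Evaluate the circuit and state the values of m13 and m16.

m13 = HIGH, m16 = HIGH

m1 = q NOR s = LOW NOR LOW = HIGH
m2 = s NOR r = LOW NOR HIGH = LOW
m4 = m1 NAND m2 = HIGH NAND LOW = HIGH
m5 = m4 AND q = HIGH AND LOW = LOW
m6 = t XOR m1 = LOW XOR HIGH = HIGH
m8 = m2 NOR m5 = LOW NOR LOW = HIGH
m9 = m6 XOR m8 = HIGH XOR HIGH = LOW
m12 = NOT p = NOT HIGH = LOW
m13 = m8 OR m9 = HIGH OR LOW = HIGH
m16 = m8 NAND m12 = HIGH NAND LOW = HIGH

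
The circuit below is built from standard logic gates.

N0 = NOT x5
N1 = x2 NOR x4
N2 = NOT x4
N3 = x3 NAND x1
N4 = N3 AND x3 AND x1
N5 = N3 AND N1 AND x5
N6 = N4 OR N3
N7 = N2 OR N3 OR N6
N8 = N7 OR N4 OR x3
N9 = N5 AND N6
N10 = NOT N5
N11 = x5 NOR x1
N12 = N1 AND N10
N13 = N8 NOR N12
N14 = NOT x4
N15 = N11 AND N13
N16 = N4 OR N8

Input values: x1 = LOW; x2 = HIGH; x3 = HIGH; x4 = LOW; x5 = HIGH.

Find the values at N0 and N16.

N0 = NOT x5 = NOT HIGH = LOW
N2 = NOT x4 = NOT LOW = HIGH
N3 = x3 NAND x1 = HIGH NAND LOW = HIGH
N4 = N3 AND x3 AND x1 = HIGH AND HIGH AND LOW = LOW
N6 = N4 OR N3 = LOW OR HIGH = HIGH
N7 = N2 OR N3 OR N6 = HIGH OR HIGH OR HIGH = HIGH
N8 = N7 OR N4 OR x3 = HIGH OR LOW OR HIGH = HIGH
N16 = N4 OR N8 = LOW OR HIGH = HIGH

N0 = LOW  N16 = HIGH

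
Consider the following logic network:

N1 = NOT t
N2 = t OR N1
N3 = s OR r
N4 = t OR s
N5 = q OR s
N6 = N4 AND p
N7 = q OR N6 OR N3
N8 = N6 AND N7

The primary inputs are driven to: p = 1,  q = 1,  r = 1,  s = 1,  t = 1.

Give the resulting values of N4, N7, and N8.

N3 = s OR r = 1 OR 1 = 1
N4 = t OR s = 1 OR 1 = 1
N6 = N4 AND p = 1 AND 1 = 1
N7 = q OR N6 OR N3 = 1 OR 1 OR 1 = 1
N8 = N6 AND N7 = 1 AND 1 = 1

N4 = 1  N7 = 1  N8 = 1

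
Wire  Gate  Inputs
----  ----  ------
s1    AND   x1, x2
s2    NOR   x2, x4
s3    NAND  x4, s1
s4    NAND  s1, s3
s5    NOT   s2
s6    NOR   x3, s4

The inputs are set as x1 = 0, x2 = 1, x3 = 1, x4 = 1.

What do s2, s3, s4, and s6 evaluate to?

s2 = 0; s3 = 1; s4 = 1; s6 = 0

s1 = x1 AND x2 = 0 AND 1 = 0
s2 = x2 NOR x4 = 1 NOR 1 = 0
s3 = x4 NAND s1 = 1 NAND 0 = 1
s4 = s1 NAND s3 = 0 NAND 1 = 1
s6 = x3 NOR s4 = 1 NOR 1 = 0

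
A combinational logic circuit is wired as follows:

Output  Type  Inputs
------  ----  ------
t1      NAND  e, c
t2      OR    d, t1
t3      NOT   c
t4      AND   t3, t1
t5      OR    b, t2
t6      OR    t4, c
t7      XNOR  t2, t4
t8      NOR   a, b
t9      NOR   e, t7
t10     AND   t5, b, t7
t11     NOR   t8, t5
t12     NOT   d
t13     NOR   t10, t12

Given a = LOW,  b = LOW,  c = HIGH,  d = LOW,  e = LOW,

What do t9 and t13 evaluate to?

t9 = HIGH; t13 = LOW

t1 = e NAND c = LOW NAND HIGH = HIGH
t2 = d OR t1 = LOW OR HIGH = HIGH
t3 = NOT c = NOT HIGH = LOW
t4 = t3 AND t1 = LOW AND HIGH = LOW
t5 = b OR t2 = LOW OR HIGH = HIGH
t7 = t2 XNOR t4 = HIGH XNOR LOW = LOW
t9 = e NOR t7 = LOW NOR LOW = HIGH
t10 = t5 AND b AND t7 = HIGH AND LOW AND LOW = LOW
t12 = NOT d = NOT LOW = HIGH
t13 = t10 NOR t12 = LOW NOR HIGH = LOW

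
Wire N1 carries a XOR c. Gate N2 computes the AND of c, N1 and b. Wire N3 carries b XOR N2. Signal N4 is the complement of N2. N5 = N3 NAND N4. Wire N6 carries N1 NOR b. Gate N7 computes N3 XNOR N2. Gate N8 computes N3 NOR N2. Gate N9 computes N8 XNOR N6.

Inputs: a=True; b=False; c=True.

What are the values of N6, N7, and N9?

N1 = a XOR c = True XOR True = False
N2 = c AND N1 AND b = True AND False AND False = False
N3 = b XOR N2 = False XOR False = False
N6 = N1 NOR b = False NOR False = True
N7 = N3 XNOR N2 = False XNOR False = True
N8 = N3 NOR N2 = False NOR False = True
N9 = N8 XNOR N6 = True XNOR True = True

N6 = True, N7 = True, N9 = True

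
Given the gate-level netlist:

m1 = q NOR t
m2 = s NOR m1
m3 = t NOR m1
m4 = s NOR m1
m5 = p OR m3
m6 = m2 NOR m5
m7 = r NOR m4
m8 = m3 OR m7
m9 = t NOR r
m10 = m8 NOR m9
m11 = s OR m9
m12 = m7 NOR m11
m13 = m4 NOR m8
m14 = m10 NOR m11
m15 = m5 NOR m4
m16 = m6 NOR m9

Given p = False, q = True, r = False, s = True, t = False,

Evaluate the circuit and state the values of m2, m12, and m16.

m2 = False  m12 = False  m16 = False

m1 = q NOR t = True NOR False = False
m2 = s NOR m1 = True NOR False = False
m3 = t NOR m1 = False NOR False = True
m4 = s NOR m1 = True NOR False = False
m5 = p OR m3 = False OR True = True
m6 = m2 NOR m5 = False NOR True = False
m7 = r NOR m4 = False NOR False = True
m9 = t NOR r = False NOR False = True
m11 = s OR m9 = True OR True = True
m12 = m7 NOR m11 = True NOR True = False
m16 = m6 NOR m9 = False NOR True = False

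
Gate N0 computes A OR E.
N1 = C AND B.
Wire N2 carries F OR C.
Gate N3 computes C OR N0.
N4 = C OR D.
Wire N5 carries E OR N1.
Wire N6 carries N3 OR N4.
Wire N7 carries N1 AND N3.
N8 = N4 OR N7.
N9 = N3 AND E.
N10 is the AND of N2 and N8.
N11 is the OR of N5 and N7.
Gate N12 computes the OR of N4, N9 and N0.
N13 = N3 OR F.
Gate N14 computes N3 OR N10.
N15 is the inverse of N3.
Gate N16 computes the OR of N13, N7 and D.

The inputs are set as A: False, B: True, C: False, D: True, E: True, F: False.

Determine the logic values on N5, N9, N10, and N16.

N5 = True; N9 = True; N10 = False; N16 = True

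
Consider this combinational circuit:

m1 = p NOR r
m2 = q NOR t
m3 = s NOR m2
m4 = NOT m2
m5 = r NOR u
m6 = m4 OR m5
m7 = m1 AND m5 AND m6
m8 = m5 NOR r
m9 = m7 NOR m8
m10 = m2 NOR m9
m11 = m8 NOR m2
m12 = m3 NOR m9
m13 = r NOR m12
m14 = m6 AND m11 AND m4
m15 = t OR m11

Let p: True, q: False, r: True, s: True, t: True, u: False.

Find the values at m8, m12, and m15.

m8 = False, m12 = False, m15 = True

m1 = p NOR r = True NOR True = False
m2 = q NOR t = False NOR True = False
m3 = s NOR m2 = True NOR False = False
m4 = NOT m2 = NOT False = True
m5 = r NOR u = True NOR False = False
m6 = m4 OR m5 = True OR False = True
m7 = m1 AND m5 AND m6 = False AND False AND True = False
m8 = m5 NOR r = False NOR True = False
m9 = m7 NOR m8 = False NOR False = True
m11 = m8 NOR m2 = False NOR False = True
m12 = m3 NOR m9 = False NOR True = False
m15 = t OR m11 = True OR True = True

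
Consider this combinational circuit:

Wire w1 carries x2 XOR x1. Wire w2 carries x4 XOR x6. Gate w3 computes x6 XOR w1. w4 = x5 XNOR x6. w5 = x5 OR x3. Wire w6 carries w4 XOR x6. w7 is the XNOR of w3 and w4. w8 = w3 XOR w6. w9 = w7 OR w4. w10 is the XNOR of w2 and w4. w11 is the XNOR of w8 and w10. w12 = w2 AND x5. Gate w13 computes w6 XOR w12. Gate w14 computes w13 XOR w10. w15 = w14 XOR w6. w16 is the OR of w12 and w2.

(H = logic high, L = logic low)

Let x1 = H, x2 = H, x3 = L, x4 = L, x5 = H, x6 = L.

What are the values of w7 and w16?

w1 = x2 XOR x1 = H XOR H = L
w2 = x4 XOR x6 = L XOR L = L
w3 = x6 XOR w1 = L XOR L = L
w4 = x5 XNOR x6 = H XNOR L = L
w7 = w3 XNOR w4 = L XNOR L = H
w12 = w2 AND x5 = L AND H = L
w16 = w12 OR w2 = L OR L = L

w7 = H, w16 = L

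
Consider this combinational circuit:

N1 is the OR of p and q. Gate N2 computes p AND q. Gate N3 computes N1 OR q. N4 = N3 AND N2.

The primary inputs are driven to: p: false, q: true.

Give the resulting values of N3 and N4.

N1 = p OR q = false OR true = true
N2 = p AND q = false AND true = false
N3 = N1 OR q = true OR true = true
N4 = N3 AND N2 = true AND false = false

N3 = true, N4 = false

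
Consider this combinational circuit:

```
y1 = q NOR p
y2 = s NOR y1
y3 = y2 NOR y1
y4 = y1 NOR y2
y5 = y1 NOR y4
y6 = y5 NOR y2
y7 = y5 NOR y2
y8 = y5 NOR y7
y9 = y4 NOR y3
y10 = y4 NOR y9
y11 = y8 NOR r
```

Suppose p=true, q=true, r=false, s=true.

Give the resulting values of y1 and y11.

y1 = false, y11 = true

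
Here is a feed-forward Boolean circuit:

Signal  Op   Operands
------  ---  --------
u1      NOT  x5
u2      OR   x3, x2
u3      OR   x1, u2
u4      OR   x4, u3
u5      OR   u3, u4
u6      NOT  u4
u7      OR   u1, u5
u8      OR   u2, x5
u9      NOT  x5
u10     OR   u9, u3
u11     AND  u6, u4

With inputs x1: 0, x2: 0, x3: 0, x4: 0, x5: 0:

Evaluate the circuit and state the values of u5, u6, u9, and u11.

u2 = x3 OR x2 = 0 OR 0 = 0
u3 = x1 OR u2 = 0 OR 0 = 0
u4 = x4 OR u3 = 0 OR 0 = 0
u5 = u3 OR u4 = 0 OR 0 = 0
u6 = NOT u4 = NOT 0 = 1
u9 = NOT x5 = NOT 0 = 1
u11 = u6 AND u4 = 1 AND 0 = 0

u5 = 0; u6 = 1; u9 = 1; u11 = 0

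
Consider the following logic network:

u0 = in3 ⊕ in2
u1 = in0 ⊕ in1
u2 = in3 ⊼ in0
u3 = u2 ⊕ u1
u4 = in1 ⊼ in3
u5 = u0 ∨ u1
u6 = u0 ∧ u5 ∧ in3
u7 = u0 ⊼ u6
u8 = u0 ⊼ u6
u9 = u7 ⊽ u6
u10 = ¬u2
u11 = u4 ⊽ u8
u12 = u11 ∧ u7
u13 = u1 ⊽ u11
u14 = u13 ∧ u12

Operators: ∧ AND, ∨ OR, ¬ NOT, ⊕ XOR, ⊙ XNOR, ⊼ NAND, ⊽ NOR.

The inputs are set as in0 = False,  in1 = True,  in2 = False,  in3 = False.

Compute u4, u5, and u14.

u0 = in3 XOR in2 = False XOR False = False
u1 = in0 XOR in1 = False XOR True = True
u4 = in1 NAND in3 = True NAND False = True
u5 = u0 OR u1 = False OR True = True
u6 = u0 AND u5 AND in3 = False AND True AND False = False
u7 = u0 NAND u6 = False NAND False = True
u8 = u0 NAND u6 = False NAND False = True
u11 = u4 NOR u8 = True NOR True = False
u12 = u11 AND u7 = False AND True = False
u13 = u1 NOR u11 = True NOR False = False
u14 = u13 AND u12 = False AND False = False

u4 = True, u5 = True, u14 = False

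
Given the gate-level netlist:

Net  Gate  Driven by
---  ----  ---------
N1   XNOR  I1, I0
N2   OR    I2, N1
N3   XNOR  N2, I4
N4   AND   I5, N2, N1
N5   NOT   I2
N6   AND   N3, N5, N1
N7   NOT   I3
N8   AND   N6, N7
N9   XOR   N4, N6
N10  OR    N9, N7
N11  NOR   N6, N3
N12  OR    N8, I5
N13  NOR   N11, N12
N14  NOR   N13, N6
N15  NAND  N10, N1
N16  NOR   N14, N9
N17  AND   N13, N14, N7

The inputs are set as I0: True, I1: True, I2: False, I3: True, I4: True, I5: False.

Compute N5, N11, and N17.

N1 = I1 XNOR I0 = True XNOR True = True
N2 = I2 OR N1 = False OR True = True
N3 = N2 XNOR I4 = True XNOR True = True
N5 = NOT I2 = NOT False = True
N6 = N3 AND N5 AND N1 = True AND True AND True = True
N7 = NOT I3 = NOT True = False
N8 = N6 AND N7 = True AND False = False
N11 = N6 NOR N3 = True NOR True = False
N12 = N8 OR I5 = False OR False = False
N13 = N11 NOR N12 = False NOR False = True
N14 = N13 NOR N6 = True NOR True = False
N17 = N13 AND N14 AND N7 = True AND False AND False = False

N5 = True, N11 = False, N17 = False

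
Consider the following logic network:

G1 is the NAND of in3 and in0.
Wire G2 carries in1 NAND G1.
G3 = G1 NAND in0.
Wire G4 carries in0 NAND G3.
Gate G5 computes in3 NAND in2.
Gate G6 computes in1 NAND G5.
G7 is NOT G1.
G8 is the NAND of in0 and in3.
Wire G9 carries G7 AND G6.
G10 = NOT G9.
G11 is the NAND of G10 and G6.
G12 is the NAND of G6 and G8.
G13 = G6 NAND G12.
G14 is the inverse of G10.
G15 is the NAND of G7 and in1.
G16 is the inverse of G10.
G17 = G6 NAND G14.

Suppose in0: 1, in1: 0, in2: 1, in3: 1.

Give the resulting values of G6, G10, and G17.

G1 = in3 NAND in0 = 1 NAND 1 = 0
G5 = in3 NAND in2 = 1 NAND 1 = 0
G6 = in1 NAND G5 = 0 NAND 0 = 1
G7 = NOT G1 = NOT 0 = 1
G9 = G7 AND G6 = 1 AND 1 = 1
G10 = NOT G9 = NOT 1 = 0
G14 = NOT G10 = NOT 0 = 1
G17 = G6 NAND G14 = 1 NAND 1 = 0

G6 = 1, G10 = 0, G17 = 0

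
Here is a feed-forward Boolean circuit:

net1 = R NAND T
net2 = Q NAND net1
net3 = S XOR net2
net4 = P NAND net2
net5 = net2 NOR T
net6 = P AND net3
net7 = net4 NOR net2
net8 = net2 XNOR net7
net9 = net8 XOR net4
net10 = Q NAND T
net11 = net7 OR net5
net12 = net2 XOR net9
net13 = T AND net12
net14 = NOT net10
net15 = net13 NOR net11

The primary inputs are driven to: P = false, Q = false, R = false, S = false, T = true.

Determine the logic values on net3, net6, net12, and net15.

net3 = true; net6 = false; net12 = false; net15 = true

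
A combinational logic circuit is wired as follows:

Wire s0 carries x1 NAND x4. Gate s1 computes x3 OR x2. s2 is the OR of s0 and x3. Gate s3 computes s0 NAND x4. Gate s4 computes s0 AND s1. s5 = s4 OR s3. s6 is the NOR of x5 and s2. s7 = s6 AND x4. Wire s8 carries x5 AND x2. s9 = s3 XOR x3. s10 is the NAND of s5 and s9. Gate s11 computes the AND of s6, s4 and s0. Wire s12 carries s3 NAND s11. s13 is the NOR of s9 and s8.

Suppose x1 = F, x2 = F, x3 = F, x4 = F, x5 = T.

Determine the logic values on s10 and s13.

s10 = F  s13 = F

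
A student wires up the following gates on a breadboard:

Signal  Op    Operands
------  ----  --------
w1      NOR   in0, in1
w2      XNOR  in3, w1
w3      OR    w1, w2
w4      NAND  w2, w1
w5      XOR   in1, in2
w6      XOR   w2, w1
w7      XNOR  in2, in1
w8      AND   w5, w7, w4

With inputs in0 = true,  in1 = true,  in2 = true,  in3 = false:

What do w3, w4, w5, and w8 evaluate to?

w3 = true, w4 = true, w5 = false, w8 = false

w1 = in0 NOR in1 = true NOR true = false
w2 = in3 XNOR w1 = false XNOR false = true
w3 = w1 OR w2 = false OR true = true
w4 = w2 NAND w1 = true NAND false = true
w5 = in1 XOR in2 = true XOR true = false
w7 = in2 XNOR in1 = true XNOR true = true
w8 = w5 AND w7 AND w4 = false AND true AND true = false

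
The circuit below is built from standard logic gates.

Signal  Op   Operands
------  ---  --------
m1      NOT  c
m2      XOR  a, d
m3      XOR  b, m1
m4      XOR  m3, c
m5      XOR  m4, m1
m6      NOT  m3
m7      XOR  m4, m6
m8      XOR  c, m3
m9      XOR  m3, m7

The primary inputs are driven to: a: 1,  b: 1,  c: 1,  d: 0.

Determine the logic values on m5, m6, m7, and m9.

m5 = 0, m6 = 0, m7 = 0, m9 = 1

m1 = NOT c = NOT 1 = 0
m3 = b XOR m1 = 1 XOR 0 = 1
m4 = m3 XOR c = 1 XOR 1 = 0
m5 = m4 XOR m1 = 0 XOR 0 = 0
m6 = NOT m3 = NOT 1 = 0
m7 = m4 XOR m6 = 0 XOR 0 = 0
m9 = m3 XOR m7 = 1 XOR 0 = 1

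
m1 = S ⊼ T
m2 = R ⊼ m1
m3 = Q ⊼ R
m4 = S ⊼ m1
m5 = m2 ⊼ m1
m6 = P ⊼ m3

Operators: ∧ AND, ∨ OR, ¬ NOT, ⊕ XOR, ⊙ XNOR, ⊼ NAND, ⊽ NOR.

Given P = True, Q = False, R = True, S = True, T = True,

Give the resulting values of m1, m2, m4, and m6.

m1 = False, m2 = True, m4 = True, m6 = False

m1 = S NAND T = True NAND True = False
m2 = R NAND m1 = True NAND False = True
m3 = Q NAND R = False NAND True = True
m4 = S NAND m1 = True NAND False = True
m6 = P NAND m3 = True NAND True = False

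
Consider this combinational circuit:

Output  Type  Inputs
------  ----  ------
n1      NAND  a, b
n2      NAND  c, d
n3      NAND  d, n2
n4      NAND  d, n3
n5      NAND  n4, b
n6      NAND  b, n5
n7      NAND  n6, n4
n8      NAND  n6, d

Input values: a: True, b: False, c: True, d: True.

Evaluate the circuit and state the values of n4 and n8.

n4 = False, n8 = False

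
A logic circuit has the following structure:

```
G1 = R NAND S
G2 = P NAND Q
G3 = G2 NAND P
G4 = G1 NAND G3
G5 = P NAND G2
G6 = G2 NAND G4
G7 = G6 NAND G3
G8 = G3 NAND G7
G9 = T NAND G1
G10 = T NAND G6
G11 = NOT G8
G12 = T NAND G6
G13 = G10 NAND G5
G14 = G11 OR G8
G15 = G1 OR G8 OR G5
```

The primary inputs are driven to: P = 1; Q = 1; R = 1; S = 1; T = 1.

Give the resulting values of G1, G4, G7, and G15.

G1 = R NAND S = 1 NAND 1 = 0
G2 = P NAND Q = 1 NAND 1 = 0
G3 = G2 NAND P = 0 NAND 1 = 1
G4 = G1 NAND G3 = 0 NAND 1 = 1
G5 = P NAND G2 = 1 NAND 0 = 1
G6 = G2 NAND G4 = 0 NAND 1 = 1
G7 = G6 NAND G3 = 1 NAND 1 = 0
G8 = G3 NAND G7 = 1 NAND 0 = 1
G15 = G1 OR G8 OR G5 = 0 OR 1 OR 1 = 1

G1 = 0, G4 = 1, G7 = 0, G15 = 1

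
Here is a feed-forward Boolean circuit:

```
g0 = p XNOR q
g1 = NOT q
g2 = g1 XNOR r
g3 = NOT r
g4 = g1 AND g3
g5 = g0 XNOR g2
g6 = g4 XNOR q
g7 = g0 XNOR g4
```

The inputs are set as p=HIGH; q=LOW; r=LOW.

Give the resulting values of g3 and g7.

g0 = p XNOR q = HIGH XNOR LOW = LOW
g1 = NOT q = NOT LOW = HIGH
g3 = NOT r = NOT LOW = HIGH
g4 = g1 AND g3 = HIGH AND HIGH = HIGH
g7 = g0 XNOR g4 = LOW XNOR HIGH = LOW

g3 = HIGH, g7 = LOW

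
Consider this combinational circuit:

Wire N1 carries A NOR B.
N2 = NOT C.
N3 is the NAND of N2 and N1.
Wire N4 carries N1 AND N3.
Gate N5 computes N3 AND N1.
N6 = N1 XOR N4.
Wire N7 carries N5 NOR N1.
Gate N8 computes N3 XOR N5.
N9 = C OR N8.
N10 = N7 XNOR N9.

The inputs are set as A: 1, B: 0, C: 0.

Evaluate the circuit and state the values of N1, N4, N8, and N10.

N1 = 0  N4 = 0  N8 = 1  N10 = 1

N1 = A NOR B = 1 NOR 0 = 0
N2 = NOT C = NOT 0 = 1
N3 = N2 NAND N1 = 1 NAND 0 = 1
N4 = N1 AND N3 = 0 AND 1 = 0
N5 = N3 AND N1 = 1 AND 0 = 0
N7 = N5 NOR N1 = 0 NOR 0 = 1
N8 = N3 XOR N5 = 1 XOR 0 = 1
N9 = C OR N8 = 0 OR 1 = 1
N10 = N7 XNOR N9 = 1 XNOR 1 = 1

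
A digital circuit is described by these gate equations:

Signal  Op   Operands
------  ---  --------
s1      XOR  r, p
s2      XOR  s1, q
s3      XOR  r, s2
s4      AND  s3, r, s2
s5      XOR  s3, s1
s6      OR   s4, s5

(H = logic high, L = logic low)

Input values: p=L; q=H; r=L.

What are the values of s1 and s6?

s1 = L; s6 = H

s1 = r XOR p = L XOR L = L
s2 = s1 XOR q = L XOR H = H
s3 = r XOR s2 = L XOR H = H
s4 = s3 AND r AND s2 = H AND L AND H = L
s5 = s3 XOR s1 = H XOR L = H
s6 = s4 OR s5 = L OR H = H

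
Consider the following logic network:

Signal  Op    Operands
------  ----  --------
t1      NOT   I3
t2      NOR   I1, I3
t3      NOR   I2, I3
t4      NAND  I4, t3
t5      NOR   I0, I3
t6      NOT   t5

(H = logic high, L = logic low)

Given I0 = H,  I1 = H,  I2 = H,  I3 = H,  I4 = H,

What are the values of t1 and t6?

t1 = L  t6 = H

t1 = NOT I3 = NOT H = L
t5 = I0 NOR I3 = H NOR H = L
t6 = NOT t5 = NOT L = H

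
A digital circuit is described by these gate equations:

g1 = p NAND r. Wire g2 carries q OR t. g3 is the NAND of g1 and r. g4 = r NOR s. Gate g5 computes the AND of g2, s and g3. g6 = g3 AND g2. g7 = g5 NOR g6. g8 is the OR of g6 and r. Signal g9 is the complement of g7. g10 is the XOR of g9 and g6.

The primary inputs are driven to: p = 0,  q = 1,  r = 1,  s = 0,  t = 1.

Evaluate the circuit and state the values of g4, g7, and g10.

g4 = 0; g7 = 1; g10 = 0

g1 = p NAND r = 0 NAND 1 = 1
g2 = q OR t = 1 OR 1 = 1
g3 = g1 NAND r = 1 NAND 1 = 0
g4 = r NOR s = 1 NOR 0 = 0
g5 = g2 AND s AND g3 = 1 AND 0 AND 0 = 0
g6 = g3 AND g2 = 0 AND 1 = 0
g7 = g5 NOR g6 = 0 NOR 0 = 1
g9 = NOT g7 = NOT 1 = 0
g10 = g9 XOR g6 = 0 XOR 0 = 0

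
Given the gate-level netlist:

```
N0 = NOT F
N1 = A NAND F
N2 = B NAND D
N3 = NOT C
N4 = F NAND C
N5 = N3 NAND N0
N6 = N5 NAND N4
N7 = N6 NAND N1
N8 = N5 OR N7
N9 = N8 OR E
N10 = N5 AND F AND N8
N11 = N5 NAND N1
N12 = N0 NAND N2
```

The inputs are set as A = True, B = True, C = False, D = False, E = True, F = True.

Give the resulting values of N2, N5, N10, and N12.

N0 = NOT F = NOT True = False
N1 = A NAND F = True NAND True = False
N2 = B NAND D = True NAND False = True
N3 = NOT C = NOT False = True
N4 = F NAND C = True NAND False = True
N5 = N3 NAND N0 = True NAND False = True
N6 = N5 NAND N4 = True NAND True = False
N7 = N6 NAND N1 = False NAND False = True
N8 = N5 OR N7 = True OR True = True
N10 = N5 AND F AND N8 = True AND True AND True = True
N12 = N0 NAND N2 = False NAND True = True

N2 = True  N5 = True  N10 = True  N12 = True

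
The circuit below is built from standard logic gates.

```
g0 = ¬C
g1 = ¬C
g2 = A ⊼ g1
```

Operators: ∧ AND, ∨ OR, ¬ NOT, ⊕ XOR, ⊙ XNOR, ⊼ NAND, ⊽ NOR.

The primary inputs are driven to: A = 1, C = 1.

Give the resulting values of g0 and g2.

g0 = 0, g2 = 1

g0 = NOT C = NOT 1 = 0
g1 = NOT C = NOT 1 = 0
g2 = A NAND g1 = 1 NAND 0 = 1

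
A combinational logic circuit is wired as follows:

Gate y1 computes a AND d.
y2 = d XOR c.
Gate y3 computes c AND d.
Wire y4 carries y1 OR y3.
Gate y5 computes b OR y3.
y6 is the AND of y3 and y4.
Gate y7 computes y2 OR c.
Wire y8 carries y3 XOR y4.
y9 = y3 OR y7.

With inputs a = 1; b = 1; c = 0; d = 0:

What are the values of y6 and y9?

y6 = 0, y9 = 0

y1 = a AND d = 1 AND 0 = 0
y2 = d XOR c = 0 XOR 0 = 0
y3 = c AND d = 0 AND 0 = 0
y4 = y1 OR y3 = 0 OR 0 = 0
y6 = y3 AND y4 = 0 AND 0 = 0
y7 = y2 OR c = 0 OR 0 = 0
y9 = y3 OR y7 = 0 OR 0 = 0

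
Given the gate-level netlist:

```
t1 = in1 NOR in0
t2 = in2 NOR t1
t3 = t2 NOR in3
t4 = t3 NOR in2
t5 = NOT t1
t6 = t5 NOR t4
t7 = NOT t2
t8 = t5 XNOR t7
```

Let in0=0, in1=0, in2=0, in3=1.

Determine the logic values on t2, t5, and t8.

t2 = 0, t5 = 0, t8 = 0

t1 = in1 NOR in0 = 0 NOR 0 = 1
t2 = in2 NOR t1 = 0 NOR 1 = 0
t5 = NOT t1 = NOT 1 = 0
t7 = NOT t2 = NOT 0 = 1
t8 = t5 XNOR t7 = 0 XNOR 1 = 0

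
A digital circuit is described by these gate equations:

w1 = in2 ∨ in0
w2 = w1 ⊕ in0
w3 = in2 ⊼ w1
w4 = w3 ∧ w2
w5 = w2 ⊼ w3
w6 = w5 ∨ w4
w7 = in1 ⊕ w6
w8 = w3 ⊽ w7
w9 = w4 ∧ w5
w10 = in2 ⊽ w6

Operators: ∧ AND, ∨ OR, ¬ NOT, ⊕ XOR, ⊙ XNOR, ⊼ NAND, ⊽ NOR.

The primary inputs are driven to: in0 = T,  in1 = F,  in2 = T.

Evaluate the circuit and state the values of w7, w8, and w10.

w1 = in2 OR in0 = T OR T = T
w2 = w1 XOR in0 = T XOR T = F
w3 = in2 NAND w1 = T NAND T = F
w4 = w3 AND w2 = F AND F = F
w5 = w2 NAND w3 = F NAND F = T
w6 = w5 OR w4 = T OR F = T
w7 = in1 XOR w6 = F XOR T = T
w8 = w3 NOR w7 = F NOR T = F
w10 = in2 NOR w6 = T NOR T = F

w7 = T; w8 = F; w10 = F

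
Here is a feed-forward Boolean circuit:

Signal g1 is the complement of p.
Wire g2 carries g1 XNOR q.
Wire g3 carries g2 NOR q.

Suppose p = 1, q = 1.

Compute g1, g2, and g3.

g1 = NOT p = NOT 1 = 0
g2 = g1 XNOR q = 0 XNOR 1 = 0
g3 = g2 NOR q = 0 NOR 1 = 0

g1 = 0; g2 = 0; g3 = 0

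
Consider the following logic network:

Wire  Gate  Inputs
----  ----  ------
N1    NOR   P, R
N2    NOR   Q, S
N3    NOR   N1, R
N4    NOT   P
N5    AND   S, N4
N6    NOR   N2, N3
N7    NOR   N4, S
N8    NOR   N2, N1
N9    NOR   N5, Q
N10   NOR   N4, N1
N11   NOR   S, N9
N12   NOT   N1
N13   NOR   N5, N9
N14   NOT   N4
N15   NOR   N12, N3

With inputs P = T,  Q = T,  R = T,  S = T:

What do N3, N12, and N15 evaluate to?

N3 = F; N12 = T; N15 = F

N1 = P NOR R = T NOR T = F
N3 = N1 NOR R = F NOR T = F
N12 = NOT N1 = NOT F = T
N15 = N12 NOR N3 = T NOR F = F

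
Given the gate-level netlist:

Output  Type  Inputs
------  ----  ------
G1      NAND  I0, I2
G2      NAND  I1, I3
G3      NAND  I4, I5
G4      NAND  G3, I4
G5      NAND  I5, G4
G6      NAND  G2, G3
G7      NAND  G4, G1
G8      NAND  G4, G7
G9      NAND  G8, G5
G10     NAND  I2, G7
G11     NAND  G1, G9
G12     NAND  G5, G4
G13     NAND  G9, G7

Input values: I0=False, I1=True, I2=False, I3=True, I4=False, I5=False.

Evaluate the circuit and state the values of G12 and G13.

G1 = I0 NAND I2 = False NAND False = True
G3 = I4 NAND I5 = False NAND False = True
G4 = G3 NAND I4 = True NAND False = True
G5 = I5 NAND G4 = False NAND True = True
G7 = G4 NAND G1 = True NAND True = False
G8 = G4 NAND G7 = True NAND False = True
G9 = G8 NAND G5 = True NAND True = False
G12 = G5 NAND G4 = True NAND True = False
G13 = G9 NAND G7 = False NAND False = True

G12 = False; G13 = True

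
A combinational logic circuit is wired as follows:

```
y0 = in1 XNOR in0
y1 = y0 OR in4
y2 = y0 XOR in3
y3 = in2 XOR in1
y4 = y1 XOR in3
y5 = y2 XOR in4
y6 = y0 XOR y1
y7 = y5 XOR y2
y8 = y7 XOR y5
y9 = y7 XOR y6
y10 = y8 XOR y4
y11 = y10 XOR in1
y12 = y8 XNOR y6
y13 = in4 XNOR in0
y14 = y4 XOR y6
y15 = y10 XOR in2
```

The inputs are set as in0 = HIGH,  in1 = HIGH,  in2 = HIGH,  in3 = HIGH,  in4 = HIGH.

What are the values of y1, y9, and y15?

y1 = HIGH  y9 = HIGH  y15 = HIGH

y0 = in1 XNOR in0 = HIGH XNOR HIGH = HIGH
y1 = y0 OR in4 = HIGH OR HIGH = HIGH
y2 = y0 XOR in3 = HIGH XOR HIGH = LOW
y4 = y1 XOR in3 = HIGH XOR HIGH = LOW
y5 = y2 XOR in4 = LOW XOR HIGH = HIGH
y6 = y0 XOR y1 = HIGH XOR HIGH = LOW
y7 = y5 XOR y2 = HIGH XOR LOW = HIGH
y8 = y7 XOR y5 = HIGH XOR HIGH = LOW
y9 = y7 XOR y6 = HIGH XOR LOW = HIGH
y10 = y8 XOR y4 = LOW XOR LOW = LOW
y15 = y10 XOR in2 = LOW XOR HIGH = HIGH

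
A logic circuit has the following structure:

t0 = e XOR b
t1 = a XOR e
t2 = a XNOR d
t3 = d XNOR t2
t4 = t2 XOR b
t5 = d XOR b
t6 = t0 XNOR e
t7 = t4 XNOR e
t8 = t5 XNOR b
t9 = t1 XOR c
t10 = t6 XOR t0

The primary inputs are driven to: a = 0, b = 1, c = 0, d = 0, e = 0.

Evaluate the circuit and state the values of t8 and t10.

t8 = 1, t10 = 1

t0 = e XOR b = 0 XOR 1 = 1
t5 = d XOR b = 0 XOR 1 = 1
t6 = t0 XNOR e = 1 XNOR 0 = 0
t8 = t5 XNOR b = 1 XNOR 1 = 1
t10 = t6 XOR t0 = 0 XOR 1 = 1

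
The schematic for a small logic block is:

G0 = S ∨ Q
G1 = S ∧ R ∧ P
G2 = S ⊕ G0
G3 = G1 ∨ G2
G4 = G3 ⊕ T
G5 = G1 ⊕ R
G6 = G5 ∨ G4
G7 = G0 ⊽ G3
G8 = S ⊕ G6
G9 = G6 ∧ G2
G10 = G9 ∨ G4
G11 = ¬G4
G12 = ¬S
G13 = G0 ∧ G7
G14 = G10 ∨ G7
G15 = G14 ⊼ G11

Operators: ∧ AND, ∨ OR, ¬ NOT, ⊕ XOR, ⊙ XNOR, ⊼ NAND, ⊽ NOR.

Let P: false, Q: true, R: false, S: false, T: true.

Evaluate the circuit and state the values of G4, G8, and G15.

G0 = S OR Q = false OR true = true
G1 = S AND R AND P = false AND false AND false = false
G2 = S XOR G0 = false XOR true = true
G3 = G1 OR G2 = false OR true = true
G4 = G3 XOR T = true XOR true = false
G5 = G1 XOR R = false XOR false = false
G6 = G5 OR G4 = false OR false = false
G7 = G0 NOR G3 = true NOR true = false
G8 = S XOR G6 = false XOR false = false
G9 = G6 AND G2 = false AND true = false
G10 = G9 OR G4 = false OR false = false
G11 = NOT G4 = NOT false = true
G14 = G10 OR G7 = false OR false = false
G15 = G14 NAND G11 = false NAND true = true

G4 = false; G8 = false; G15 = true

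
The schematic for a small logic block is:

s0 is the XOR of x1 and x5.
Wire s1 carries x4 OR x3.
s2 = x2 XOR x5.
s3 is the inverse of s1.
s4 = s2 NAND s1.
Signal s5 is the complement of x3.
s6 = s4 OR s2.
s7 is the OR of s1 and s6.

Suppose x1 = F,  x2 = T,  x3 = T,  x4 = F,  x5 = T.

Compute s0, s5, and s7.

s0 = T, s5 = F, s7 = T

s0 = x1 XOR x5 = F XOR T = T
s1 = x4 OR x3 = F OR T = T
s2 = x2 XOR x5 = T XOR T = F
s4 = s2 NAND s1 = F NAND T = T
s5 = NOT x3 = NOT T = F
s6 = s4 OR s2 = T OR F = T
s7 = s1 OR s6 = T OR T = T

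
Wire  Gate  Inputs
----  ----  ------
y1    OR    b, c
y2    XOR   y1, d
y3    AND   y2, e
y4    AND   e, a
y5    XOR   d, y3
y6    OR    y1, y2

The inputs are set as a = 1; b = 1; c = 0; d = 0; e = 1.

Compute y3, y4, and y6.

y1 = b OR c = 1 OR 0 = 1
y2 = y1 XOR d = 1 XOR 0 = 1
y3 = y2 AND e = 1 AND 1 = 1
y4 = e AND a = 1 AND 1 = 1
y6 = y1 OR y2 = 1 OR 1 = 1

y3 = 1; y4 = 1; y6 = 1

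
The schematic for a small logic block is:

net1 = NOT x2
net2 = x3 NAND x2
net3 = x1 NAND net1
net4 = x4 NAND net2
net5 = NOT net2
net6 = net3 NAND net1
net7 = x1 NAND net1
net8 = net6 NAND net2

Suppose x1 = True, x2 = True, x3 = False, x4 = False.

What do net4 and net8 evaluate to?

net1 = NOT x2 = NOT True = False
net2 = x3 NAND x2 = False NAND True = True
net3 = x1 NAND net1 = True NAND False = True
net4 = x4 NAND net2 = False NAND True = True
net6 = net3 NAND net1 = True NAND False = True
net8 = net6 NAND net2 = True NAND True = False

net4 = True, net8 = False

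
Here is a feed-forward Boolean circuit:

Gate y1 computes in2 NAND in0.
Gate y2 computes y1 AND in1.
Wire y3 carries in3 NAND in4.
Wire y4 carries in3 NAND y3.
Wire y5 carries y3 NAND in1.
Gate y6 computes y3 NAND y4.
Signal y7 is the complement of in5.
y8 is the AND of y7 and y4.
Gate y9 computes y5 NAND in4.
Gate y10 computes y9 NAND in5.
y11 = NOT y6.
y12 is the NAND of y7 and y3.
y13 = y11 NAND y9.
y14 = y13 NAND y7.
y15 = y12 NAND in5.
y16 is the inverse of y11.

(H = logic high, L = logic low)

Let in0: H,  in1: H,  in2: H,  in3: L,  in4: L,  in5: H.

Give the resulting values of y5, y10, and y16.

y5 = L  y10 = L  y16 = L

y3 = in3 NAND in4 = L NAND L = H
y4 = in3 NAND y3 = L NAND H = H
y5 = y3 NAND in1 = H NAND H = L
y6 = y3 NAND y4 = H NAND H = L
y9 = y5 NAND in4 = L NAND L = H
y10 = y9 NAND in5 = H NAND H = L
y11 = NOT y6 = NOT L = H
y16 = NOT y11 = NOT H = L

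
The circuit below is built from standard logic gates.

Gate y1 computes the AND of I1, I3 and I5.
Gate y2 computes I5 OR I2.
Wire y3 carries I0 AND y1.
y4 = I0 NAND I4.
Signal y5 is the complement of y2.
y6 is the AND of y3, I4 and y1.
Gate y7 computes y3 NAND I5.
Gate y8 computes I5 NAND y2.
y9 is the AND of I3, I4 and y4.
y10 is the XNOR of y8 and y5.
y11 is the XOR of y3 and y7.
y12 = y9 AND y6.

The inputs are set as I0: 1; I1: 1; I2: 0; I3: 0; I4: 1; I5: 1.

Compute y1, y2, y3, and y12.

y1 = I1 AND I3 AND I5 = 1 AND 0 AND 1 = 0
y2 = I5 OR I2 = 1 OR 0 = 1
y3 = I0 AND y1 = 1 AND 0 = 0
y4 = I0 NAND I4 = 1 NAND 1 = 0
y6 = y3 AND I4 AND y1 = 0 AND 1 AND 0 = 0
y9 = I3 AND I4 AND y4 = 0 AND 1 AND 0 = 0
y12 = y9 AND y6 = 0 AND 0 = 0

y1 = 0, y2 = 1, y3 = 0, y12 = 0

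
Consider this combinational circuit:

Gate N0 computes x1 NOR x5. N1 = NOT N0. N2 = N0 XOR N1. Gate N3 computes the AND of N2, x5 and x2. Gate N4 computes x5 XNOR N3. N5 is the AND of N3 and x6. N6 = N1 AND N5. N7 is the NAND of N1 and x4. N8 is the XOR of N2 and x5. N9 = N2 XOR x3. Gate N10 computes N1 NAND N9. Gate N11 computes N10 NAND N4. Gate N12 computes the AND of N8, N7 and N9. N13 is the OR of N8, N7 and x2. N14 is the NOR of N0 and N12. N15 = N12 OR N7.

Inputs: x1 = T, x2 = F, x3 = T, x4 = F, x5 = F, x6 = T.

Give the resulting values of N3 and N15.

N0 = x1 NOR x5 = T NOR F = F
N1 = NOT N0 = NOT F = T
N2 = N0 XOR N1 = F XOR T = T
N3 = N2 AND x5 AND x2 = T AND F AND F = F
N7 = N1 NAND x4 = T NAND F = T
N8 = N2 XOR x5 = T XOR F = T
N9 = N2 XOR x3 = T XOR T = F
N12 = N8 AND N7 AND N9 = T AND T AND F = F
N15 = N12 OR N7 = F OR T = T

N3 = F, N15 = T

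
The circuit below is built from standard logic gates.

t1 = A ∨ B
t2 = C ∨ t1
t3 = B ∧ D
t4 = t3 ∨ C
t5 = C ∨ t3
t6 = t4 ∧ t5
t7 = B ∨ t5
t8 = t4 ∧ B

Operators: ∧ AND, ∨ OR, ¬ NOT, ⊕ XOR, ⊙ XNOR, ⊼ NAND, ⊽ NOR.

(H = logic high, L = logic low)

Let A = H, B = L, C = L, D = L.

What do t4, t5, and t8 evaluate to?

t4 = L; t5 = L; t8 = L

t3 = B AND D = L AND L = L
t4 = t3 OR C = L OR L = L
t5 = C OR t3 = L OR L = L
t8 = t4 AND B = L AND L = L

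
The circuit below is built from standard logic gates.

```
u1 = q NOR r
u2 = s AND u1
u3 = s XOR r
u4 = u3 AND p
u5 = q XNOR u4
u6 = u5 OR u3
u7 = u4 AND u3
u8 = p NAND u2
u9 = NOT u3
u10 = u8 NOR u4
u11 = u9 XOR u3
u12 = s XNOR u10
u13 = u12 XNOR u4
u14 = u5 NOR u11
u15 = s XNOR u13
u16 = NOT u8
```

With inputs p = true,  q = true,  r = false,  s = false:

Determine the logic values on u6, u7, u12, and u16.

u6 = false  u7 = false  u12 = true  u16 = false

u1 = q NOR r = true NOR false = false
u2 = s AND u1 = false AND false = false
u3 = s XOR r = false XOR false = false
u4 = u3 AND p = false AND true = false
u5 = q XNOR u4 = true XNOR false = false
u6 = u5 OR u3 = false OR false = false
u7 = u4 AND u3 = false AND false = false
u8 = p NAND u2 = true NAND false = true
u10 = u8 NOR u4 = true NOR false = false
u12 = s XNOR u10 = false XNOR false = true
u16 = NOT u8 = NOT true = false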